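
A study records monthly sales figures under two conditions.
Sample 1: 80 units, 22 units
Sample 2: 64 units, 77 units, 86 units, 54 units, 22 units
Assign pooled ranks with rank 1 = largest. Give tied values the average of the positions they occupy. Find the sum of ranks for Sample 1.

Sorted (descending): 86, 80, 77, 64, 54, 22, 22
The 2 values of 22 occupy positions 6–7 → average rank (6+7)/2 = 6.5.
Sample 1 values → pooled ranks: 80→2, 22→6.5
Rank sum = 2 + 6.5 = 8.5

8.5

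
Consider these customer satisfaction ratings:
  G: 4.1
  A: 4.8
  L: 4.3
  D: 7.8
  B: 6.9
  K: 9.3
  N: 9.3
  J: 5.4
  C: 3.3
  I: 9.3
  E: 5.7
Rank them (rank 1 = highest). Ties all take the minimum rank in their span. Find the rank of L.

Sorted (descending): 9.3, 9.3, 9.3, 7.8, 6.9, 5.7, 5.4, 4.8, 4.3, 4.1, 3.3
The 3 values of 9.3 occupy positions 1–3 → each gets rank 1.
L has value 4.3 → rank 9.

9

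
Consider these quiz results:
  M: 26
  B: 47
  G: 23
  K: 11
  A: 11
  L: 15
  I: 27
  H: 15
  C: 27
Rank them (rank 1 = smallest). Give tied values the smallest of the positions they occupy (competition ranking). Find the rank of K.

Sorted (ascending): 11, 11, 15, 15, 23, 26, 27, 27, 47
The 2 values of 11 occupy positions 1–2 → each gets rank 1.
The 2 values of 15 occupy positions 3–4 → each gets rank 3.
The 2 values of 27 occupy positions 7–8 → each gets rank 7.
K has value 11 → rank 1.

1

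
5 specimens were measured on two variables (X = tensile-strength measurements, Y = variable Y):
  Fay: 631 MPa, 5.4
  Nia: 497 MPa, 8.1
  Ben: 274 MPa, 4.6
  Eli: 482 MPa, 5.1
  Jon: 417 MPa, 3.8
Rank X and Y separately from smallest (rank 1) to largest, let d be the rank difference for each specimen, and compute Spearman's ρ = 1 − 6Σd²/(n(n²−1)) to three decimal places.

Ranks of variable 1: 5, 4, 1, 3, 2
Ranks of variable 2: 4, 5, 2, 3, 1
d = r₁ − r₂: 1, -1, -1, 0, 1
d²: 1, 1, 1, 0, 1; Σd² = 4
ρ = 1 − 6·4/(5·24) = 1 − 24/120 = 0.800

0.800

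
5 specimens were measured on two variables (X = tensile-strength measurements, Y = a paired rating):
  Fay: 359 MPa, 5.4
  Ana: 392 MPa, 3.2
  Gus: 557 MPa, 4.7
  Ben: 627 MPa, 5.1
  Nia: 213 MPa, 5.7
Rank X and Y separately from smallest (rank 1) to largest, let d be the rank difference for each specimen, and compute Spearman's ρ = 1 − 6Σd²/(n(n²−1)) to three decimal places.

-0.600

Ranks of variable 1: 2, 3, 4, 5, 1
Ranks of variable 2: 4, 1, 2, 3, 5
d = r₁ − r₂: -2, 2, 2, 2, -4
d²: 4, 4, 4, 4, 16; Σd² = 32
ρ = 1 − 6·32/(5·24) = 1 − 192/120 = -0.600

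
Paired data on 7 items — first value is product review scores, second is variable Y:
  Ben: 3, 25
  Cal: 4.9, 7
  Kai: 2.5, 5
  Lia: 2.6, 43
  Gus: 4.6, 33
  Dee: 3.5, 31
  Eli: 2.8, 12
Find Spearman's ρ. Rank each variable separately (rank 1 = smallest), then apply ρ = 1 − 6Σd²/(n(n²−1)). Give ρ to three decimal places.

Ranks of variable 1: 4, 7, 1, 2, 6, 5, 3
Ranks of variable 2: 4, 2, 1, 7, 6, 5, 3
d = r₁ − r₂: 0, 5, 0, -5, 0, 0, 0
d²: 0, 25, 0, 25, 0, 0, 0; Σd² = 50
ρ = 1 − 6·50/(7·48) = 1 − 300/336 = 0.107

0.107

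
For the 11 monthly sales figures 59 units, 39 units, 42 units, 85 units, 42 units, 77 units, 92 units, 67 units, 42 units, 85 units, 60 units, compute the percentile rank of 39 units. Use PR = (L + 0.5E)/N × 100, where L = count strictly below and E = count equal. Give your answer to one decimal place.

N = 11.
Strictly below 39: 0. Equal to 39: 1.
PR = (0 + 0.5·1)/11 × 100 = 4.5

4.5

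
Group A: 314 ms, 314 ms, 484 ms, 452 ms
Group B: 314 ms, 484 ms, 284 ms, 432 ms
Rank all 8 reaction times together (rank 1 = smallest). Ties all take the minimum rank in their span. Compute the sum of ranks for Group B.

Sorted (ascending): 284, 314, 314, 314, 432, 452, 484, 484
The 3 values of 314 occupy positions 2–4 → each gets rank 2.
The 2 values of 484 occupy positions 7–8 → each gets rank 7.
Group B values → pooled ranks: 314→2, 484→7, 284→1, 432→5
Rank sum = 2 + 7 + 1 + 5 = 15

15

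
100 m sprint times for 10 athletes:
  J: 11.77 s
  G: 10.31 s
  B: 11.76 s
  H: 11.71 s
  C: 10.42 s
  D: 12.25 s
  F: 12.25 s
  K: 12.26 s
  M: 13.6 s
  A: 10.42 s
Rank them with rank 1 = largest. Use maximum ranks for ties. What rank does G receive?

Sorted (descending): 13.6, 12.26, 12.25, 12.25, 11.77, 11.76, 11.71, 10.42, 10.42, 10.31
The 2 values of 12.25 occupy positions 3–4 → each gets rank 4.
The 2 values of 10.42 occupy positions 8–9 → each gets rank 9.
G has value 10.31 s → rank 10.

10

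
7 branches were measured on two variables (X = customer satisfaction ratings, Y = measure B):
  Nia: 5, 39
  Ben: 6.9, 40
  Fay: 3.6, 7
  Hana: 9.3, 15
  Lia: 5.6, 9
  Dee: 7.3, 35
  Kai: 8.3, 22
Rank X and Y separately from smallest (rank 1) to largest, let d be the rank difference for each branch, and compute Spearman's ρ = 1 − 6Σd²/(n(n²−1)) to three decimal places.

0.179

Ranks of variable 1: 2, 4, 1, 7, 3, 5, 6
Ranks of variable 2: 6, 7, 1, 3, 2, 5, 4
d = r₁ − r₂: -4, -3, 0, 4, 1, 0, 2
d²: 16, 9, 0, 16, 1, 0, 4; Σd² = 46
ρ = 1 − 6·46/(7·48) = 1 − 276/336 = 0.179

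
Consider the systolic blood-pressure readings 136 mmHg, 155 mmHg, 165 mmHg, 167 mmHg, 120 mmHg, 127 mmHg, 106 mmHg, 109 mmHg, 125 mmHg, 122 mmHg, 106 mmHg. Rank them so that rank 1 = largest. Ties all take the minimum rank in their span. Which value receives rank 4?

136

Sorted (descending): 167, 165, 155, 136, 127, 125, 122, 120, 109, 106, 106
The 2 values of 106 occupy positions 10–11 → each gets rank 10.
Rank 4 → value 136.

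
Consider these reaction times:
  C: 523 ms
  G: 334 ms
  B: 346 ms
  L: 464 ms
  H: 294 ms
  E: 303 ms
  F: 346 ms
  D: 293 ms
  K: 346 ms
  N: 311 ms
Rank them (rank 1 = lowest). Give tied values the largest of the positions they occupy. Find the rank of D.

1

Sorted (ascending): 293, 294, 303, 311, 334, 346, 346, 346, 464, 523
The 3 values of 346 occupy positions 6–8 → each gets rank 8.
D has value 293 ms → rank 1.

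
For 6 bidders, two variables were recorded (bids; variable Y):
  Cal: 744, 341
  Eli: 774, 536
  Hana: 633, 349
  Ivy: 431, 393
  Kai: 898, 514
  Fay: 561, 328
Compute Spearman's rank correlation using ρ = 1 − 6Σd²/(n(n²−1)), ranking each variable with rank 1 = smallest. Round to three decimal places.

Ranks of variable 1: 4, 5, 3, 1, 6, 2
Ranks of variable 2: 2, 6, 3, 4, 5, 1
d = r₁ − r₂: 2, -1, 0, -3, 1, 1
d²: 4, 1, 0, 9, 1, 1; Σd² = 16
ρ = 1 − 6·16/(6·35) = 1 − 96/210 = 0.543

0.543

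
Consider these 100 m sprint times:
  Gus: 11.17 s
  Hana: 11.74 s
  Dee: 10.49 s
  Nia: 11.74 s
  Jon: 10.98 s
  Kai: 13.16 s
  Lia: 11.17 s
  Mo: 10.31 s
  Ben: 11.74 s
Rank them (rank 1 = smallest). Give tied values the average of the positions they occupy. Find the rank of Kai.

Sorted (ascending): 10.31, 10.49, 10.98, 11.17, 11.17, 11.74, 11.74, 11.74, 13.16
The 2 values of 11.17 occupy positions 4–5 → average rank (4+5)/2 = 4.5.
The 3 values of 11.74 occupy positions 6–8 → average rank 7.
Kai has value 13.16 s → rank 9.

9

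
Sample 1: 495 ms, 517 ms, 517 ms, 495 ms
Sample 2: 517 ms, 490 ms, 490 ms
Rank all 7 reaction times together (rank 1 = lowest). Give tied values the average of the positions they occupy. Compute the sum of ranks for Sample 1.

19

Sorted (ascending): 490, 490, 495, 495, 517, 517, 517
The 2 values of 490 occupy positions 1–2 → average rank (1+2)/2 = 1.5.
The 2 values of 495 occupy positions 3–4 → average rank (3+4)/2 = 3.5.
The 3 values of 517 occupy positions 5–7 → average rank 6.
Sample 1 values → pooled ranks: 495→3.5, 517→6, 517→6, 495→3.5
Rank sum = 3.5 + 6 + 6 + 3.5 = 19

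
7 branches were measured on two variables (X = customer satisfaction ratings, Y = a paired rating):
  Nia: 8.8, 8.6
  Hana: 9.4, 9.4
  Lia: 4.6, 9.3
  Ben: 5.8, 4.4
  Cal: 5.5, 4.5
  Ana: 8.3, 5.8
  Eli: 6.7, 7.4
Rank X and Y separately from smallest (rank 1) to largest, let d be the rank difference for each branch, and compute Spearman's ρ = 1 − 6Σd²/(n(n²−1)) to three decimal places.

Ranks of variable 1: 6, 7, 1, 3, 2, 5, 4
Ranks of variable 2: 5, 7, 6, 1, 2, 3, 4
d = r₁ − r₂: 1, 0, -5, 2, 0, 2, 0
d²: 1, 0, 25, 4, 0, 4, 0; Σd² = 34
ρ = 1 − 6·34/(7·48) = 1 − 204/336 = 0.393

0.393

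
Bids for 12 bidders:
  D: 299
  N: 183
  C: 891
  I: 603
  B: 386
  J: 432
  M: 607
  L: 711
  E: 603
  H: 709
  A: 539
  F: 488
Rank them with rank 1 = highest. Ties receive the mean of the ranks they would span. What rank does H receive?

3

Sorted (descending): 891, 711, 709, 607, 603, 603, 539, 488, 432, 386, 299, 183
The 2 values of 603 occupy positions 5–6 → average rank (5+6)/2 = 5.5.
H has value 709 → rank 3.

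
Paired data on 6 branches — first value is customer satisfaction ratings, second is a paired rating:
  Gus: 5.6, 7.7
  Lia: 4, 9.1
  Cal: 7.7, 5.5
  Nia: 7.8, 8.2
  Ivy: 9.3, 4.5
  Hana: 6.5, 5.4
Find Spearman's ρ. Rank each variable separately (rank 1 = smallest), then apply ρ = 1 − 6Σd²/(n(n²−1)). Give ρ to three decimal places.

-0.600

Ranks of variable 1: 2, 1, 4, 5, 6, 3
Ranks of variable 2: 4, 6, 3, 5, 1, 2
d = r₁ − r₂: -2, -5, 1, 0, 5, 1
d²: 4, 25, 1, 0, 25, 1; Σd² = 56
ρ = 1 − 6·56/(6·35) = 1 − 336/210 = -0.600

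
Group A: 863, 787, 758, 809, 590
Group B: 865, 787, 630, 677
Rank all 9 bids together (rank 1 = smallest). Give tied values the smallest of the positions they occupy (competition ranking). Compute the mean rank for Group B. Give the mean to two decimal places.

4.75

Sorted (ascending): 590, 630, 677, 758, 787, 787, 809, 863, 865
The 2 values of 787 occupy positions 5–6 → each gets rank 5.
Group B values → pooled ranks: 865→9, 787→5, 630→2, 677→3
Mean rank = (9 + 5 + 2 + 3) / 4 = 4.75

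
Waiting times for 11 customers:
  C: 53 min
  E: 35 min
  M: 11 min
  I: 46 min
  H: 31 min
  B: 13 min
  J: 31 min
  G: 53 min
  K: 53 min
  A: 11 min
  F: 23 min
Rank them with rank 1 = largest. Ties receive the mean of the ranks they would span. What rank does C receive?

2

Sorted (descending): 53, 53, 53, 46, 35, 31, 31, 23, 13, 11, 11
The 3 values of 53 occupy positions 1–3 → average rank 2.
The 2 values of 31 occupy positions 6–7 → average rank (6+7)/2 = 6.5.
The 2 values of 11 occupy positions 10–11 → average rank (10+11)/2 = 10.5.
C has value 53 min → rank 2.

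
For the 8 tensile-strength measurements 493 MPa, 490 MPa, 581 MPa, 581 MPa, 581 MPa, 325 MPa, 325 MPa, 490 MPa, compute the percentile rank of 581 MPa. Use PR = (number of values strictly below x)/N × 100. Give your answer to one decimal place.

62.5

N = 8.
Strictly below 581: 5. Equal to 581: 3.
PR = 5/8 × 100 = 62.5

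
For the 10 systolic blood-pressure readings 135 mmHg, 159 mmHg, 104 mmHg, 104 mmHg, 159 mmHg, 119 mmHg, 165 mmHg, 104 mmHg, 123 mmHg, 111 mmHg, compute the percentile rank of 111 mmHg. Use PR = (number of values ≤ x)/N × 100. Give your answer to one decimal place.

N = 10.
Strictly below 111: 3. Equal to 111: 1.
PR = 4/10 × 100 = 40.0

40.0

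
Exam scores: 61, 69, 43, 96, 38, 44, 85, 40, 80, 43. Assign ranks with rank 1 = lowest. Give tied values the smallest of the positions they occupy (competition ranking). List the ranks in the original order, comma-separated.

Sorted (ascending): 38, 40, 43, 43, 44, 61, 69, 80, 85, 96
The 2 values of 43 occupy positions 3–4 → each gets rank 3.

6, 7, 3, 10, 1, 5, 9, 2, 8, 3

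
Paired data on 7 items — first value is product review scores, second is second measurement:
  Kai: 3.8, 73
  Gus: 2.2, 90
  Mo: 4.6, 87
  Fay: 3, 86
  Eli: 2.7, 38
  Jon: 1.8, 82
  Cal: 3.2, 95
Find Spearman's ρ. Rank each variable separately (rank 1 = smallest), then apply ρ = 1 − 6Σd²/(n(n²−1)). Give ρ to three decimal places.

Ranks of variable 1: 6, 2, 7, 4, 3, 1, 5
Ranks of variable 2: 2, 6, 5, 4, 1, 3, 7
d = r₁ − r₂: 4, -4, 2, 0, 2, -2, -2
d²: 16, 16, 4, 0, 4, 4, 4; Σd² = 48
ρ = 1 − 6·48/(7·48) = 1 − 288/336 = 0.143

0.143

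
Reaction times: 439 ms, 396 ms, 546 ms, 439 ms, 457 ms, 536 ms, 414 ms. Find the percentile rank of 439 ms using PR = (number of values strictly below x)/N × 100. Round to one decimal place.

N = 7.
Strictly below 439: 2. Equal to 439: 2.
PR = 2/7 × 100 = 28.6

28.6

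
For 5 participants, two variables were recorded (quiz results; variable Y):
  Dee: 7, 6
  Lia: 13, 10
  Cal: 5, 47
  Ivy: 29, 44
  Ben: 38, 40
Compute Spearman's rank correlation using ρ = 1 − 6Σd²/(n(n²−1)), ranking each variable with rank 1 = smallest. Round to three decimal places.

-0.100

Ranks of variable 1: 2, 3, 1, 4, 5
Ranks of variable 2: 1, 2, 5, 4, 3
d = r₁ − r₂: 1, 1, -4, 0, 2
d²: 1, 1, 16, 0, 4; Σd² = 22
ρ = 1 − 6·22/(5·24) = 1 − 132/120 = -0.100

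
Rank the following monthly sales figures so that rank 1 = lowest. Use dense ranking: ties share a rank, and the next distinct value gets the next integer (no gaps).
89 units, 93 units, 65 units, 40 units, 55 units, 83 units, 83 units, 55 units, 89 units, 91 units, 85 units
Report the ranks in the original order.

Sorted (ascending): 40, 55, 55, 65, 83, 83, 85, 89, 89, 91, 93
The 2 values of 55 share dense rank 2.
The 2 values of 83 share dense rank 4.
The 2 values of 89 share dense rank 6.
Remaining distinct values take the next consecutive integers.

6, 8, 3, 1, 2, 4, 4, 2, 6, 7, 5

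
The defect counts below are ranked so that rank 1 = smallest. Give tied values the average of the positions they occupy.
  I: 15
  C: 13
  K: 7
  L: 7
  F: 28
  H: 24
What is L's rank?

Sorted (ascending): 7, 7, 13, 15, 24, 28
The 2 values of 7 occupy positions 1–2 → average rank (1+2)/2 = 1.5.
L has value 7 → rank 1.5.

1.5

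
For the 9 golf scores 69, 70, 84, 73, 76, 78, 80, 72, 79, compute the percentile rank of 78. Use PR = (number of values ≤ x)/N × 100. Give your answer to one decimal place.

N = 9.
Strictly below 78: 5. Equal to 78: 1.
PR = 6/9 × 100 = 66.7

66.7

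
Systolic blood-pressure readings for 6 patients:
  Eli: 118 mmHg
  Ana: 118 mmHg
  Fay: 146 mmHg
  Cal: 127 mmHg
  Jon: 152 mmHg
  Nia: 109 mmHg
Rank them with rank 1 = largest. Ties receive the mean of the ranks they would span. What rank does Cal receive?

Sorted (descending): 152, 146, 127, 118, 118, 109
The 2 values of 118 occupy positions 4–5 → average rank (4+5)/2 = 4.5.
Cal has value 127 mmHg → rank 3.

3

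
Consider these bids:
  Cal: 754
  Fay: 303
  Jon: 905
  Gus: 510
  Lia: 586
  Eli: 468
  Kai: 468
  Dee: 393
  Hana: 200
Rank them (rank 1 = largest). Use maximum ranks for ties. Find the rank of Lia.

3

Sorted (descending): 905, 754, 586, 510, 468, 468, 393, 303, 200
The 2 values of 468 occupy positions 5–6 → each gets rank 6.
Lia has value 586 → rank 3.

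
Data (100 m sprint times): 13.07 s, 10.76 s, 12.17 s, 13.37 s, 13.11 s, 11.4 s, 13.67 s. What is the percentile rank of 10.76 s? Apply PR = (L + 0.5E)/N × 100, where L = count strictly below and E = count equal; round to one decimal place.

7.1

N = 7.
Strictly below 10.76: 0. Equal to 10.76: 1.
PR = (0 + 0.5·1)/7 × 100 = 7.1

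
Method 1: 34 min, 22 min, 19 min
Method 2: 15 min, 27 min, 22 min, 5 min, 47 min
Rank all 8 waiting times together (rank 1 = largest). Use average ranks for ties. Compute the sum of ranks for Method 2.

23.5

Sorted (descending): 47, 34, 27, 22, 22, 19, 15, 5
The 2 values of 22 occupy positions 4–5 → average rank (4+5)/2 = 4.5.
Method 2 values → pooled ranks: 15→7, 27→3, 22→4.5, 5→8, 47→1
Rank sum = 7 + 3 + 4.5 + 8 + 1 = 23.5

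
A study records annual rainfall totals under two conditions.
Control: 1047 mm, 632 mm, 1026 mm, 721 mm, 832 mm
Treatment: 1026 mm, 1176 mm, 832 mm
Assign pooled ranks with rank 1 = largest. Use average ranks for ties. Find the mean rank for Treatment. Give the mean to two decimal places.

3.33

Sorted (descending): 1176, 1047, 1026, 1026, 832, 832, 721, 632
The 2 values of 1026 occupy positions 3–4 → average rank (3+4)/2 = 3.5.
The 2 values of 832 occupy positions 5–6 → average rank (5+6)/2 = 5.5.
Treatment values → pooled ranks: 1026→3.5, 1176→1, 832→5.5
Mean rank = (3.5 + 1 + 5.5) / 3 = 3.33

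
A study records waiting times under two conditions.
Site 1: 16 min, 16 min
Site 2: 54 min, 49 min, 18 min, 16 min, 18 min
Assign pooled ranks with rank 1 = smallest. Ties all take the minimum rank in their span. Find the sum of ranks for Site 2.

Sorted (ascending): 16, 16, 16, 18, 18, 49, 54
The 3 values of 16 occupy positions 1–3 → each gets rank 1.
The 2 values of 18 occupy positions 4–5 → each gets rank 4.
Site 2 values → pooled ranks: 54→7, 49→6, 18→4, 16→1, 18→4
Rank sum = 7 + 6 + 4 + 1 + 4 = 22

22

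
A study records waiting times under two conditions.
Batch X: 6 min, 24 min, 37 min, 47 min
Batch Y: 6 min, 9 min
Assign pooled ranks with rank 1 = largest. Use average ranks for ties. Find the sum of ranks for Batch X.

11.5

Sorted (descending): 47, 37, 24, 9, 6, 6
The 2 values of 6 occupy positions 5–6 → average rank (5+6)/2 = 5.5.
Batch X values → pooled ranks: 6→5.5, 24→3, 37→2, 47→1
Rank sum = 5.5 + 3 + 2 + 1 = 11.5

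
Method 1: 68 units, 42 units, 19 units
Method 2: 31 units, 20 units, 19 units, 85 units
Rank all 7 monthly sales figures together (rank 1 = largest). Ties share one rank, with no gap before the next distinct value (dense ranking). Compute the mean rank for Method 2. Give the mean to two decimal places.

Sorted (descending): 85, 68, 42, 31, 20, 19, 19
The 2 values of 19 share dense rank 6.
Remaining distinct values take the next consecutive integers.
Method 2 values → pooled ranks: 31→4, 20→5, 19→6, 85→1
Mean rank = (4 + 5 + 6 + 1) / 4 = 4.00

4.00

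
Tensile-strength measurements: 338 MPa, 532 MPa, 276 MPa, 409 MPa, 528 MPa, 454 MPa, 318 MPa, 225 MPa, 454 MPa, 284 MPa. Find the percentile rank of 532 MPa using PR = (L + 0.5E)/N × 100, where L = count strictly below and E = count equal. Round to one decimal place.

95.0

N = 10.
Strictly below 532: 9. Equal to 532: 1.
PR = (9 + 0.5·1)/10 × 100 = 95.0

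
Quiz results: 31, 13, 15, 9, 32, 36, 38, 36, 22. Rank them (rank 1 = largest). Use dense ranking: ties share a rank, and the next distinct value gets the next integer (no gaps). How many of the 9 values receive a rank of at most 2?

3

Sorted (descending): 38, 36, 36, 32, 31, 22, 15, 13, 9
The 2 values of 36 share dense rank 2.
Remaining distinct values take the next consecutive integers.
Ranks ≤ 2: {1, 2, 2} → 3 values.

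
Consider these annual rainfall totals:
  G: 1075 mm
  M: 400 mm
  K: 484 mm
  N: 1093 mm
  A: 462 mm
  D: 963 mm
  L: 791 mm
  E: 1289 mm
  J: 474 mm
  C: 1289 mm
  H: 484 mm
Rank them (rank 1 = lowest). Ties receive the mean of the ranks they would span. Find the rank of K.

Sorted (ascending): 400, 462, 474, 484, 484, 791, 963, 1075, 1093, 1289, 1289
The 2 values of 484 occupy positions 4–5 → average rank (4+5)/2 = 4.5.
The 2 values of 1289 occupy positions 10–11 → average rank (10+11)/2 = 10.5.
K has value 484 mm → rank 4.5.

4.5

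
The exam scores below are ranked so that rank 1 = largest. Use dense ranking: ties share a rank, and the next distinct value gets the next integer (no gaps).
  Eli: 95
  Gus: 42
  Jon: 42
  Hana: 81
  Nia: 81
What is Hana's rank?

2

Sorted (descending): 95, 81, 81, 42, 42
The 2 values of 81 share dense rank 2.
The 2 values of 42 share dense rank 3.
Remaining distinct values take the next consecutive integers.
Hana has value 81 → rank 2.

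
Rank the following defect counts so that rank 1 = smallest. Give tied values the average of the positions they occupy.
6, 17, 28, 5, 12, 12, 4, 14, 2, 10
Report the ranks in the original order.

Sorted (ascending): 2, 4, 5, 6, 10, 12, 12, 14, 17, 28
The 2 values of 12 occupy positions 6–7 → average rank (6+7)/2 = 6.5.

4, 9, 10, 3, 6.5, 6.5, 2, 8, 1, 5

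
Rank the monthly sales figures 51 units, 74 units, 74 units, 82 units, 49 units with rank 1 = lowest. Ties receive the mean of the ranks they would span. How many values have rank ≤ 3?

Sorted (ascending): 49, 51, 74, 74, 82
The 2 values of 74 occupy positions 3–4 → average rank (3+4)/2 = 3.5.
Ranks ≤ 3: {1, 2} → 2 values.

2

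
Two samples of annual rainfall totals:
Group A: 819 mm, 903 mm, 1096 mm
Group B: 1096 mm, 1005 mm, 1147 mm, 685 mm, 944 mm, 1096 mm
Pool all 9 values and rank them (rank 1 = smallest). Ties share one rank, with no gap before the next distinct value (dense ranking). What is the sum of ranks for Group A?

Sorted (ascending): 685, 819, 903, 944, 1005, 1096, 1096, 1096, 1147
The 3 values of 1096 share dense rank 6.
Remaining distinct values take the next consecutive integers.
Group A values → pooled ranks: 819→2, 903→3, 1096→6
Rank sum = 2 + 3 + 6 = 11

11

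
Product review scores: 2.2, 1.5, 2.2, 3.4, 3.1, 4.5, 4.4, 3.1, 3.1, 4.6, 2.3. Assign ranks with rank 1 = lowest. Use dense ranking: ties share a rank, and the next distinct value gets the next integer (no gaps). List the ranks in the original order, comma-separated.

2, 1, 2, 5, 4, 7, 6, 4, 4, 8, 3

Sorted (ascending): 1.5, 2.2, 2.2, 2.3, 3.1, 3.1, 3.1, 3.4, 4.4, 4.5, 4.6
The 2 values of 2.2 share dense rank 2.
The 3 values of 3.1 share dense rank 4.
Remaining distinct values take the next consecutive integers.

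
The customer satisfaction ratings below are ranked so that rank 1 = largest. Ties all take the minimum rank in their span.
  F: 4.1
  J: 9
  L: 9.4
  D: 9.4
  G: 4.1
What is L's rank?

1

Sorted (descending): 9.4, 9.4, 9, 4.1, 4.1
The 2 values of 9.4 occupy positions 1–2 → each gets rank 1.
The 2 values of 4.1 occupy positions 4–5 → each gets rank 4.
L has value 9.4 → rank 1.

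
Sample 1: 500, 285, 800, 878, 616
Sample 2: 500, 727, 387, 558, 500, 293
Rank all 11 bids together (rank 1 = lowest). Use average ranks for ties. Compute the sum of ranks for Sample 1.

35

Sorted (ascending): 285, 293, 387, 500, 500, 500, 558, 616, 727, 800, 878
The 3 values of 500 occupy positions 4–6 → average rank 5.
Sample 1 values → pooled ranks: 500→5, 285→1, 800→10, 878→11, 616→8
Rank sum = 5 + 1 + 10 + 11 + 8 = 35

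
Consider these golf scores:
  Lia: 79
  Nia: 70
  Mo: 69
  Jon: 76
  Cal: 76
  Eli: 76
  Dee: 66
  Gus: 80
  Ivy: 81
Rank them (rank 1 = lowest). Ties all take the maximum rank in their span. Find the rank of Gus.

Sorted (ascending): 66, 69, 70, 76, 76, 76, 79, 80, 81
The 3 values of 76 occupy positions 4–6 → each gets rank 6.
Gus has value 80 → rank 8.

8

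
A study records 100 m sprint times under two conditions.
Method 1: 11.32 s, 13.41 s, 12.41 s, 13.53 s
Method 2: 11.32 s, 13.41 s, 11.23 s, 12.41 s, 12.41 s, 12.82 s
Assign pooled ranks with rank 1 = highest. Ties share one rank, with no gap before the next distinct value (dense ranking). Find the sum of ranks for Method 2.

Sorted (descending): 13.53, 13.41, 13.41, 12.82, 12.41, 12.41, 12.41, 11.32, 11.32, 11.23
The 2 values of 13.41 share dense rank 2.
The 3 values of 12.41 share dense rank 4.
The 2 values of 11.32 share dense rank 5.
Remaining distinct values take the next consecutive integers.
Method 2 values → pooled ranks: 11.32→5, 13.41→2, 11.23→6, 12.41→4, 12.41→4, 12.82→3
Rank sum = 5 + 2 + 6 + 4 + 4 + 3 = 24

24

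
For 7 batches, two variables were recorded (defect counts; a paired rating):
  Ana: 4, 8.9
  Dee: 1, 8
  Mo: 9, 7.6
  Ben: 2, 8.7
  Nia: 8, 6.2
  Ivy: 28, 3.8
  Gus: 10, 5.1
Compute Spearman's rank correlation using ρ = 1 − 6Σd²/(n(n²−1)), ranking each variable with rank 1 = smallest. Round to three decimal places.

-0.821

Ranks of variable 1: 3, 1, 5, 2, 4, 7, 6
Ranks of variable 2: 7, 5, 4, 6, 3, 1, 2
d = r₁ − r₂: -4, -4, 1, -4, 1, 6, 4
d²: 16, 16, 1, 16, 1, 36, 16; Σd² = 102
ρ = 1 − 6·102/(7·48) = 1 − 612/336 = -0.821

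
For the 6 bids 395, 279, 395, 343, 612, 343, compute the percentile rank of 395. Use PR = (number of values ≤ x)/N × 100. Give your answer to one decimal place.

N = 6.
Strictly below 395: 3. Equal to 395: 2.
PR = 5/6 × 100 = 83.3

83.3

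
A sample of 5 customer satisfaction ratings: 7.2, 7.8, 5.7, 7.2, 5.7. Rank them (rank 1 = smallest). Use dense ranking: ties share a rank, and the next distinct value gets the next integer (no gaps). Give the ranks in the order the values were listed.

Sorted (ascending): 5.7, 5.7, 7.2, 7.2, 7.8
The 2 values of 5.7 share dense rank 1.
The 2 values of 7.2 share dense rank 2.
Remaining distinct values take the next consecutive integers.

2, 3, 1, 2, 1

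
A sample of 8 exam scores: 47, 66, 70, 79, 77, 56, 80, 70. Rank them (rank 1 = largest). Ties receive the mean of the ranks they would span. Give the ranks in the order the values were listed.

8, 6, 4.5, 2, 3, 7, 1, 4.5

Sorted (descending): 80, 79, 77, 70, 70, 66, 56, 47
The 2 values of 70 occupy positions 4–5 → average rank (4+5)/2 = 4.5.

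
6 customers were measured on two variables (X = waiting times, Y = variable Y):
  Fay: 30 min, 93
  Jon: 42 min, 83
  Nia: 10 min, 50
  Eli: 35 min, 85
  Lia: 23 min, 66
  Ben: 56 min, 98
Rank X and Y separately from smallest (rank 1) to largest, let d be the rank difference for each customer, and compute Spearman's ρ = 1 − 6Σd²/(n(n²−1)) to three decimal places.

Ranks of variable 1: 3, 5, 1, 4, 2, 6
Ranks of variable 2: 5, 3, 1, 4, 2, 6
d = r₁ − r₂: -2, 2, 0, 0, 0, 0
d²: 4, 4, 0, 0, 0, 0; Σd² = 8
ρ = 1 − 6·8/(6·35) = 1 − 48/210 = 0.771

0.771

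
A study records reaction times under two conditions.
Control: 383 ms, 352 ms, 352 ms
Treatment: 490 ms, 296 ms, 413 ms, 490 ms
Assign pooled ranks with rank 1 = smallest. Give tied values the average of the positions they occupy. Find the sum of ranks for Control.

Sorted (ascending): 296, 352, 352, 383, 413, 490, 490
The 2 values of 352 occupy positions 2–3 → average rank (2+3)/2 = 2.5.
The 2 values of 490 occupy positions 6–7 → average rank (6+7)/2 = 6.5.
Control values → pooled ranks: 383→4, 352→2.5, 352→2.5
Rank sum = 4 + 2.5 + 2.5 = 9

9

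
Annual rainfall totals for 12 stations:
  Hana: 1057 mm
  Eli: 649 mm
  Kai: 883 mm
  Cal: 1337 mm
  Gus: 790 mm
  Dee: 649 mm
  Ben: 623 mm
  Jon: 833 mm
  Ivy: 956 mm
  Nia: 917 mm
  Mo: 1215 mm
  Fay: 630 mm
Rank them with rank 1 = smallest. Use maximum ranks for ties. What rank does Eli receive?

Sorted (ascending): 623, 630, 649, 649, 790, 833, 883, 917, 956, 1057, 1215, 1337
The 2 values of 649 occupy positions 3–4 → each gets rank 4.
Eli has value 649 mm → rank 4.

4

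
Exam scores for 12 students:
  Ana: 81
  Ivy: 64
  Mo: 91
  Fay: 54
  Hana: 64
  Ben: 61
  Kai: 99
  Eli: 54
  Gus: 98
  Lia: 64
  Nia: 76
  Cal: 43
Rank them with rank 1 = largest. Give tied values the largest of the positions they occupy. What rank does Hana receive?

8

Sorted (descending): 99, 98, 91, 81, 76, 64, 64, 64, 61, 54, 54, 43
The 3 values of 64 occupy positions 6–8 → each gets rank 8.
The 2 values of 54 occupy positions 10–11 → each gets rank 11.
Hana has value 64 → rank 8.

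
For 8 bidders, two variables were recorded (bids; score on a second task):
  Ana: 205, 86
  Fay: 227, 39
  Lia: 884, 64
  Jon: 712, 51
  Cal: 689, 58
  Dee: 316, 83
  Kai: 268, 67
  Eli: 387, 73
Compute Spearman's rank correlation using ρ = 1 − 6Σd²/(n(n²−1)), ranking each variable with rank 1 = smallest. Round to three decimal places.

Ranks of variable 1: 1, 2, 8, 7, 6, 4, 3, 5
Ranks of variable 2: 8, 1, 4, 2, 3, 7, 5, 6
d = r₁ − r₂: -7, 1, 4, 5, 3, -3, -2, -1
d²: 49, 1, 16, 25, 9, 9, 4, 1; Σd² = 114
ρ = 1 − 6·114/(8·63) = 1 − 684/504 = -0.357

-0.357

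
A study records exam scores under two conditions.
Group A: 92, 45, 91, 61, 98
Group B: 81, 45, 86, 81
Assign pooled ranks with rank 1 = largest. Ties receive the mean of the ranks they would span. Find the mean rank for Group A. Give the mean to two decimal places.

4.30

Sorted (descending): 98, 92, 91, 86, 81, 81, 61, 45, 45
The 2 values of 81 occupy positions 5–6 → average rank (5+6)/2 = 5.5.
The 2 values of 45 occupy positions 8–9 → average rank (8+9)/2 = 8.5.
Group A values → pooled ranks: 92→2, 45→8.5, 91→3, 61→7, 98→1
Mean rank = (2 + 8.5 + 3 + 7 + 1) / 5 = 4.30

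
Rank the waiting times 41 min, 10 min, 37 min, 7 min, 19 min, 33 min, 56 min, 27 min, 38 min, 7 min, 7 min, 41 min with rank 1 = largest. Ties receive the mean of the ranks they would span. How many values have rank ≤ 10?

Sorted (descending): 56, 41, 41, 38, 37, 33, 27, 19, 10, 7, 7, 7
The 2 values of 41 occupy positions 2–3 → average rank (2+3)/2 = 2.5.
The 3 values of 7 occupy positions 10–12 → average rank 11.
Ranks ≤ 10: {1, 2.5, 2.5, 4, 5, 6, 7, 8, 9} → 9 values.

9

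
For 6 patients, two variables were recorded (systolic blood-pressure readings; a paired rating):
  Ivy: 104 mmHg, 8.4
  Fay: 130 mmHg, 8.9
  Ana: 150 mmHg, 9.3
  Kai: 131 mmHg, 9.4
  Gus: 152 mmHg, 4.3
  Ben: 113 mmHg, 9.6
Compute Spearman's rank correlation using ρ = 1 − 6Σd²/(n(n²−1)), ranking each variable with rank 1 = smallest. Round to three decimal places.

-0.257

Ranks of variable 1: 1, 3, 5, 4, 6, 2
Ranks of variable 2: 2, 3, 4, 5, 1, 6
d = r₁ − r₂: -1, 0, 1, -1, 5, -4
d²: 1, 0, 1, 1, 25, 16; Σd² = 44
ρ = 1 − 6·44/(6·35) = 1 − 264/210 = -0.257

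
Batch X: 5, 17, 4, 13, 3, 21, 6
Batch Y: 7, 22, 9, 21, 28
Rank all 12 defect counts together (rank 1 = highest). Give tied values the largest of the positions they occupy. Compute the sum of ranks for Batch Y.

Sorted (descending): 28, 22, 21, 21, 17, 13, 9, 7, 6, 5, 4, 3
The 2 values of 21 occupy positions 3–4 → each gets rank 4.
Batch Y values → pooled ranks: 7→8, 22→2, 9→7, 21→4, 28→1
Rank sum = 8 + 2 + 7 + 4 + 1 = 22

22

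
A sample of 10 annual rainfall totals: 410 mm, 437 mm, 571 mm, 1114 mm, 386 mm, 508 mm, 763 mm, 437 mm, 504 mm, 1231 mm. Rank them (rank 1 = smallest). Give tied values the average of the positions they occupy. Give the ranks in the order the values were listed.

2, 3.5, 7, 9, 1, 6, 8, 3.5, 5, 10

Sorted (ascending): 386, 410, 437, 437, 504, 508, 571, 763, 1114, 1231
The 2 values of 437 occupy positions 3–4 → average rank (3+4)/2 = 3.5.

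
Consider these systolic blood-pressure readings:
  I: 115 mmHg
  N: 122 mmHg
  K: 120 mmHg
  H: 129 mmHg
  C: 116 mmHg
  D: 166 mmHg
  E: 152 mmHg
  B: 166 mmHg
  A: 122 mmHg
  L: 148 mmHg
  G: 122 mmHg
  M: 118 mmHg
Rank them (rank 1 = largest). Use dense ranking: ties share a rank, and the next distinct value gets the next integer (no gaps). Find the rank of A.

Sorted (descending): 166, 166, 152, 148, 129, 122, 122, 122, 120, 118, 116, 115
The 2 values of 166 share dense rank 1.
The 3 values of 122 share dense rank 5.
Remaining distinct values take the next consecutive integers.
A has value 122 mmHg → rank 5.

5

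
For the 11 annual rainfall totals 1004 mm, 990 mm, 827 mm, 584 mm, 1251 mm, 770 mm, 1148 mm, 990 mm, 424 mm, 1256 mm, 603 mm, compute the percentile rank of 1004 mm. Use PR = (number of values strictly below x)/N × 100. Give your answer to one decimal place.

N = 11.
Strictly below 1004: 7. Equal to 1004: 1.
PR = 7/11 × 100 = 63.6

63.6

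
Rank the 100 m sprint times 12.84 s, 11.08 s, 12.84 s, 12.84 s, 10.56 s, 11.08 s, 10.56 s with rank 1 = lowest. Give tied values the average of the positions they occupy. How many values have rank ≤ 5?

Sorted (ascending): 10.56, 10.56, 11.08, 11.08, 12.84, 12.84, 12.84
The 2 values of 10.56 occupy positions 1–2 → average rank (1+2)/2 = 1.5.
The 2 values of 11.08 occupy positions 3–4 → average rank (3+4)/2 = 3.5.
The 3 values of 12.84 occupy positions 5–7 → average rank 6.
Ranks ≤ 5: {1.5, 1.5, 3.5, 3.5} → 4 values.

4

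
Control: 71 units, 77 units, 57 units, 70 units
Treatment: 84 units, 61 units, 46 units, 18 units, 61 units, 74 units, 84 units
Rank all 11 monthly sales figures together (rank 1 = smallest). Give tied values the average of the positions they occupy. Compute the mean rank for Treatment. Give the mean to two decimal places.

Sorted (ascending): 18, 46, 57, 61, 61, 70, 71, 74, 77, 84, 84
The 2 values of 61 occupy positions 4–5 → average rank (4+5)/2 = 4.5.
The 2 values of 84 occupy positions 10–11 → average rank (10+11)/2 = 10.5.
Treatment values → pooled ranks: 84→10.5, 61→4.5, 46→2, 18→1, 61→4.5, 74→8, 84→10.5
Mean rank = (10.5 + 4.5 + 2 + 1 + 4.5 + 8 + 10.5) / 7 = 5.86

5.86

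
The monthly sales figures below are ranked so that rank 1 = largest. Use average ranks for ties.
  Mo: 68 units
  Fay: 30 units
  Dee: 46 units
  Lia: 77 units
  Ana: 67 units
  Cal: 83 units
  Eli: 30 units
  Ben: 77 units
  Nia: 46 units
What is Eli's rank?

Sorted (descending): 83, 77, 77, 68, 67, 46, 46, 30, 30
The 2 values of 77 occupy positions 2–3 → average rank (2+3)/2 = 2.5.
The 2 values of 46 occupy positions 6–7 → average rank (6+7)/2 = 6.5.
The 2 values of 30 occupy positions 8–9 → average rank (8+9)/2 = 8.5.
Eli has value 30 units → rank 8.5.

8.5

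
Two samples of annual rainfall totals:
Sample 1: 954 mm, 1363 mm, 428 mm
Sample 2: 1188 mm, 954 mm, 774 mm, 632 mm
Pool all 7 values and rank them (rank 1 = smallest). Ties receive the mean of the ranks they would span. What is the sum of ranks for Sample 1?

12.5

Sorted (ascending): 428, 632, 774, 954, 954, 1188, 1363
The 2 values of 954 occupy positions 4–5 → average rank (4+5)/2 = 4.5.
Sample 1 values → pooled ranks: 954→4.5, 1363→7, 428→1
Rank sum = 4.5 + 7 + 1 = 12.5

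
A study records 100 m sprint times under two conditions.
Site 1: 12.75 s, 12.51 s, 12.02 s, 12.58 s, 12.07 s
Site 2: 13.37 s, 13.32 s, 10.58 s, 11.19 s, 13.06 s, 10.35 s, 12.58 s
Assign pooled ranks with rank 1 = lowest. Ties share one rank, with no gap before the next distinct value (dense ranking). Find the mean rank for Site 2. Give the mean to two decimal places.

6.14

Sorted (ascending): 10.35, 10.58, 11.19, 12.02, 12.07, 12.51, 12.58, 12.58, 12.75, 13.06, 13.32, 13.37
The 2 values of 12.58 share dense rank 7.
Remaining distinct values take the next consecutive integers.
Site 2 values → pooled ranks: 13.37→11, 13.32→10, 10.58→2, 11.19→3, 13.06→9, 10.35→1, 12.58→7
Mean rank = (11 + 10 + 2 + 3 + 9 + 1 + 7) / 7 = 6.14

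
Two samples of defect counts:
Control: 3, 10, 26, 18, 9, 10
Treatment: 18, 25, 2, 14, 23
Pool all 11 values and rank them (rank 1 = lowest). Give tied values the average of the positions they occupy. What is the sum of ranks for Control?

32.5

Sorted (ascending): 2, 3, 9, 10, 10, 14, 18, 18, 23, 25, 26
The 2 values of 10 occupy positions 4–5 → average rank (4+5)/2 = 4.5.
The 2 values of 18 occupy positions 7–8 → average rank (7+8)/2 = 7.5.
Control values → pooled ranks: 3→2, 10→4.5, 26→11, 18→7.5, 9→3, 10→4.5
Rank sum = 2 + 4.5 + 11 + 7.5 + 3 + 4.5 = 32.5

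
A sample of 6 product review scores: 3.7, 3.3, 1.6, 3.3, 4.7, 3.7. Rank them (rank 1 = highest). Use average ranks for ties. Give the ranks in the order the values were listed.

Sorted (descending): 4.7, 3.7, 3.7, 3.3, 3.3, 1.6
The 2 values of 3.7 occupy positions 2–3 → average rank (2+3)/2 = 2.5.
The 2 values of 3.3 occupy positions 4–5 → average rank (4+5)/2 = 4.5.

2.5, 4.5, 6, 4.5, 1, 2.5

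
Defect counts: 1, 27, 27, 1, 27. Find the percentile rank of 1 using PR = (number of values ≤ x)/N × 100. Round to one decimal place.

N = 5.
Strictly below 1: 0. Equal to 1: 2.
PR = 2/5 × 100 = 40.0

40.0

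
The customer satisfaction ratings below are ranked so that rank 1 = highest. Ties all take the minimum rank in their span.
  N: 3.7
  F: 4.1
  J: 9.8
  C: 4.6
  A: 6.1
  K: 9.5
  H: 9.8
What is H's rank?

1

Sorted (descending): 9.8, 9.8, 9.5, 6.1, 4.6, 4.1, 3.7
The 2 values of 9.8 occupy positions 1–2 → each gets rank 1.
H has value 9.8 → rank 1.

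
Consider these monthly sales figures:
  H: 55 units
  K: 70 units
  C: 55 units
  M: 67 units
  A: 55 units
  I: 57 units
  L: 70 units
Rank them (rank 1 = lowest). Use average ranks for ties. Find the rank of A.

Sorted (ascending): 55, 55, 55, 57, 67, 70, 70
The 3 values of 55 occupy positions 1–3 → average rank 2.
The 2 values of 70 occupy positions 6–7 → average rank (6+7)/2 = 6.5.
A has value 55 units → rank 2.

2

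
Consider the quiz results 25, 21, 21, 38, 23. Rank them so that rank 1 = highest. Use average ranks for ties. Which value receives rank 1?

Sorted (descending): 38, 25, 23, 21, 21
The 2 values of 21 occupy positions 4–5 → average rank (4+5)/2 = 4.5.
Rank 1 → value 38.

38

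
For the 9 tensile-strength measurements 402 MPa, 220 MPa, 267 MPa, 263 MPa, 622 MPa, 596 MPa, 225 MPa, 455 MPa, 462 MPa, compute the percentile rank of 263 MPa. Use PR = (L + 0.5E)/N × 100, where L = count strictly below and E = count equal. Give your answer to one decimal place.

27.8

N = 9.
Strictly below 263: 2. Equal to 263: 1.
PR = (2 + 0.5·1)/9 × 100 = 27.8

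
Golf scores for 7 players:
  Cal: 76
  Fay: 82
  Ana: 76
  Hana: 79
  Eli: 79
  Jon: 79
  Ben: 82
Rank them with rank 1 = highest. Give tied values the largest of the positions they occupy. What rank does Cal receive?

Sorted (descending): 82, 82, 79, 79, 79, 76, 76
The 2 values of 82 occupy positions 1–2 → each gets rank 2.
The 3 values of 79 occupy positions 3–5 → each gets rank 5.
The 2 values of 76 occupy positions 6–7 → each gets rank 7.
Cal has value 76 → rank 7.

7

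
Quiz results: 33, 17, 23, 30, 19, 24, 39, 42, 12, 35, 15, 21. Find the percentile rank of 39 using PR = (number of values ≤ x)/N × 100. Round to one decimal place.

91.7

N = 12.
Strictly below 39: 10. Equal to 39: 1.
PR = 11/12 × 100 = 91.7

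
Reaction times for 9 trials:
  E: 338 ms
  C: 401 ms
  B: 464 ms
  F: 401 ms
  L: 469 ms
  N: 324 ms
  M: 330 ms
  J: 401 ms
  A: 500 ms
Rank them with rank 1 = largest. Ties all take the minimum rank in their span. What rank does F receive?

4

Sorted (descending): 500, 469, 464, 401, 401, 401, 338, 330, 324
The 3 values of 401 occupy positions 4–6 → each gets rank 4.
F has value 401 ms → rank 4.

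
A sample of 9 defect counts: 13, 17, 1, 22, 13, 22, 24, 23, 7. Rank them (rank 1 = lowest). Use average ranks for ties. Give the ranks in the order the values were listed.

Sorted (ascending): 1, 7, 13, 13, 17, 22, 22, 23, 24
The 2 values of 13 occupy positions 3–4 → average rank (3+4)/2 = 3.5.
The 2 values of 22 occupy positions 6–7 → average rank (6+7)/2 = 6.5.

3.5, 5, 1, 6.5, 3.5, 6.5, 9, 8, 2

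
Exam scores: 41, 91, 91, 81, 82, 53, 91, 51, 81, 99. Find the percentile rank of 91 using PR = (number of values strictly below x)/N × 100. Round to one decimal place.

N = 10.
Strictly below 91: 6. Equal to 91: 3.
PR = 6/10 × 100 = 60.0

60.0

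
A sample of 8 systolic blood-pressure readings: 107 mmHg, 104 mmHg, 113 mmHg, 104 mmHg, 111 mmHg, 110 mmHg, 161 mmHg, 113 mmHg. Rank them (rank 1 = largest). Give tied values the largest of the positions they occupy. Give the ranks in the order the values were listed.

6, 8, 3, 8, 4, 5, 1, 3

Sorted (descending): 161, 113, 113, 111, 110, 107, 104, 104
The 2 values of 113 occupy positions 2–3 → each gets rank 3.
The 2 values of 104 occupy positions 7–8 → each gets rank 8.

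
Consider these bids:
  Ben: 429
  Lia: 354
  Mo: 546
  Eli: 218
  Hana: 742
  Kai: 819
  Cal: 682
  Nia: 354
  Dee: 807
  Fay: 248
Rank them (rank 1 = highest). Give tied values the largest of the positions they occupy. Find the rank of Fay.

9

Sorted (descending): 819, 807, 742, 682, 546, 429, 354, 354, 248, 218
The 2 values of 354 occupy positions 7–8 → each gets rank 8.
Fay has value 248 → rank 9.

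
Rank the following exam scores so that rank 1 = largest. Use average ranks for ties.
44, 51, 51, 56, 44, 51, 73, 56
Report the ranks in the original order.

Sorted (descending): 73, 56, 56, 51, 51, 51, 44, 44
The 2 values of 56 occupy positions 2–3 → average rank (2+3)/2 = 2.5.
The 3 values of 51 occupy positions 4–6 → average rank 5.
The 2 values of 44 occupy positions 7–8 → average rank (7+8)/2 = 7.5.

7.5, 5, 5, 2.5, 7.5, 5, 1, 2.5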